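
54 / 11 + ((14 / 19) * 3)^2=38898 / 3971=9.80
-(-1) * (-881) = -881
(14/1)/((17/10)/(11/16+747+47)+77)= 890050/4895411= 0.18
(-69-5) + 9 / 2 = -139 / 2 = -69.50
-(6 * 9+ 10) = -64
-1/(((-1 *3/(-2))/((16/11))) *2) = -16/33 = -0.48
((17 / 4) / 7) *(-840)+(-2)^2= -506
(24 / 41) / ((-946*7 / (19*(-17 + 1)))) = 3648 / 135751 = 0.03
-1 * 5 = -5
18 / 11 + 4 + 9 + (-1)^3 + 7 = 227 / 11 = 20.64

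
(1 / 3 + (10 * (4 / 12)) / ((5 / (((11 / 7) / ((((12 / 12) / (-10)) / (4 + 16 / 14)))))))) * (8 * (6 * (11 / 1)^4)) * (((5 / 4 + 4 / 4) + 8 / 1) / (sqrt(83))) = -18899247004 * sqrt(83) / 4067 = -42335956.36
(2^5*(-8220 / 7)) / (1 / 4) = -1052160 / 7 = -150308.57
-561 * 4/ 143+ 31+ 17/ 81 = 16340/ 1053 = 15.52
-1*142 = -142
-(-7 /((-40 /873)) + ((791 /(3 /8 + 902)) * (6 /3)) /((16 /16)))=-44621549 /288760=-154.53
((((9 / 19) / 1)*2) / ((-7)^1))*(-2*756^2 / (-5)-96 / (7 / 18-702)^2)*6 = -185641.77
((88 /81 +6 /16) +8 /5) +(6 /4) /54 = 3.09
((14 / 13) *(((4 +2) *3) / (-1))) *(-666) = 167832 / 13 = 12910.15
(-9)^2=81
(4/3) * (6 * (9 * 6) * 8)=3456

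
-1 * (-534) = 534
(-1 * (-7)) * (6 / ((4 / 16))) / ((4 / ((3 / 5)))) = 126 / 5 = 25.20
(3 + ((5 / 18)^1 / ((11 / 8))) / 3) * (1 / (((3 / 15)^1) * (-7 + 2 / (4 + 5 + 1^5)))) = -22775 / 10098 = -2.26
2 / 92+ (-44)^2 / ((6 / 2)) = 89059 / 138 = 645.36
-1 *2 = -2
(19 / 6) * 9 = 57 / 2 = 28.50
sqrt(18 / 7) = 3 * sqrt(14) / 7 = 1.60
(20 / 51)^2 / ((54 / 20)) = 0.06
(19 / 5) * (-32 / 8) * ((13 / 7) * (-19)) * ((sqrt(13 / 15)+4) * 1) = 18772 * sqrt(195) / 525+75088 / 35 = 2644.68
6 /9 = 2 /3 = 0.67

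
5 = 5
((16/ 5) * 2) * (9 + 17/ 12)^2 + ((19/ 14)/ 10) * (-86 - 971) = 99179/ 180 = 550.99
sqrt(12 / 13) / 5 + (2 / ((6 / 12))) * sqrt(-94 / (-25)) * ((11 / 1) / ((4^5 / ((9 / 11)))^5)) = 59049 * sqrt(94) / 20605375670103572480 + 2 * sqrt(39) / 65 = 0.19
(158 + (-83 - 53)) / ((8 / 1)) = 11 / 4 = 2.75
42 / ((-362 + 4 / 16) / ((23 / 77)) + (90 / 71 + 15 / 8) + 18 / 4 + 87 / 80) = -5486880 / 157074479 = -0.03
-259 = -259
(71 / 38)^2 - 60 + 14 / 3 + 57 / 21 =-1489759 / 30324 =-49.13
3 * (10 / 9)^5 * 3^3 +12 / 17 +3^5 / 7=14972735 / 86751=172.59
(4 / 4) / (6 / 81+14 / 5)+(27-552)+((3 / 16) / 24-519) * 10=-35476075 / 6208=-5714.57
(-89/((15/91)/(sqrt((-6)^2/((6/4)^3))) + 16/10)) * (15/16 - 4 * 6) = 21756505680/16942613 - 1120699125 * sqrt(6)/67770452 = 1243.62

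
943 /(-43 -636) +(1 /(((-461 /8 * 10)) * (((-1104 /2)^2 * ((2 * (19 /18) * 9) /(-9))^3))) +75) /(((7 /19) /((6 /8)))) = 2893963827081731 /19128616131520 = 151.29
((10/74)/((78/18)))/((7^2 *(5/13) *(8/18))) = 0.00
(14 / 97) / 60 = 7 / 2910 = 0.00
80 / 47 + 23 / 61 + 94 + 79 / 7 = 2154706 / 20069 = 107.36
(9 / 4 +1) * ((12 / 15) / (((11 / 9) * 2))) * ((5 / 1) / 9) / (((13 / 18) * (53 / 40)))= 360 / 583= 0.62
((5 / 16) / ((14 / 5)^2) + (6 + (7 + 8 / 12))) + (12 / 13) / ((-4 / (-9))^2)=2247899 / 122304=18.38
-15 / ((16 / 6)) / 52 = -45 / 416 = -0.11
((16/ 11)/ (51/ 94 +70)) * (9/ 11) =13536/ 802351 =0.02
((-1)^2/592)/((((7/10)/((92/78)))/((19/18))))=2185/727272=0.00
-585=-585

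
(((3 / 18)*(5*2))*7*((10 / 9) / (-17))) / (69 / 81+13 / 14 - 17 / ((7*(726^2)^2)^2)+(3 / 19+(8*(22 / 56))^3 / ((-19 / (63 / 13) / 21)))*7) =637289375323972974252249600 / 970371708718053704940386800429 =0.00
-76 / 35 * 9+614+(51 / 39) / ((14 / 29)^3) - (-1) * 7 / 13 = 108196481 / 178360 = 606.62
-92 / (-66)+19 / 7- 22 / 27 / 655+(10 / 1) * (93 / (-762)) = 499197472 / 172941615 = 2.89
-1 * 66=-66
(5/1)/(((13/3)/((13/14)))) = 15/14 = 1.07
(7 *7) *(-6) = -294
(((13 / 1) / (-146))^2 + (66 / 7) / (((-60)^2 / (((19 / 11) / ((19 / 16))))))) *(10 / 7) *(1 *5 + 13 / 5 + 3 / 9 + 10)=0.30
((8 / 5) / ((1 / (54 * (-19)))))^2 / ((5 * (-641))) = -67371264 / 80125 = -840.83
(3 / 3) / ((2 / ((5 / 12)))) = 5 / 24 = 0.21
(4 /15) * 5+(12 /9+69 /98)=991 /294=3.37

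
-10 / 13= -0.77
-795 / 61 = -13.03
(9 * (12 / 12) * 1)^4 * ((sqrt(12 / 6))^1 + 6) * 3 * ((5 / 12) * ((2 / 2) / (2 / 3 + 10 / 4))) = 98415 * sqrt(2) / 38 + 295245 / 19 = 19201.84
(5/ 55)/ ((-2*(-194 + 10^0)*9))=1/ 38214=0.00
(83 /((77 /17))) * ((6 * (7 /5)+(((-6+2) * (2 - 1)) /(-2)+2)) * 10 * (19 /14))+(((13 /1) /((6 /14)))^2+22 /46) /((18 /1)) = 3147956813 /1004157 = 3134.92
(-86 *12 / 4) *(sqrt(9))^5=-62694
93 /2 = 46.50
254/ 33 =7.70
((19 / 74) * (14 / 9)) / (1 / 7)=931 / 333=2.80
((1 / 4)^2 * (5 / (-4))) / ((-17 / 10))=25 / 544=0.05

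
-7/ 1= -7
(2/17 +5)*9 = 783/17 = 46.06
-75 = -75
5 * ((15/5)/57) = 5/19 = 0.26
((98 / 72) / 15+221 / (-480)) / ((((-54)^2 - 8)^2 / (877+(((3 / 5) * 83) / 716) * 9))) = -0.00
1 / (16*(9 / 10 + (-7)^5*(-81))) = 5 / 108909432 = 0.00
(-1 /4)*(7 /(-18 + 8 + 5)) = 7 /20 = 0.35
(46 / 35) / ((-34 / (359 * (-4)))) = 33028 / 595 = 55.51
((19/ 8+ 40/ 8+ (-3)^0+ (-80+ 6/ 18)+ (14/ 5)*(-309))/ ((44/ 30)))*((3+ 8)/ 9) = -112379/ 144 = -780.41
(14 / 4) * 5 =35 / 2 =17.50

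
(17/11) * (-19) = -323/11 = -29.36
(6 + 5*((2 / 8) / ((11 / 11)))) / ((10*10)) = 29 / 400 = 0.07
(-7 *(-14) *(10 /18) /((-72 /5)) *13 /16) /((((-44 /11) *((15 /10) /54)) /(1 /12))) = 15925 /6912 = 2.30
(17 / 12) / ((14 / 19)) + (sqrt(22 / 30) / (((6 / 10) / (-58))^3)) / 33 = 323 / 168 - 4877800 *sqrt(165) / 2673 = -23438.58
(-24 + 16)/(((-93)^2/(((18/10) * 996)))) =-7968/4805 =-1.66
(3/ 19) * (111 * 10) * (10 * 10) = 333000/ 19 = 17526.32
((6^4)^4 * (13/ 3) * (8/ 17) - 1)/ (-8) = -97798476791791/ 136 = -719106446998.46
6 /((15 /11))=22 /5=4.40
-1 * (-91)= 91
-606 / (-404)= 3 / 2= 1.50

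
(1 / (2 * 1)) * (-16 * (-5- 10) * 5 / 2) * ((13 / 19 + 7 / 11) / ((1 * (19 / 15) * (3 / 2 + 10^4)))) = 2484000 / 79431913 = 0.03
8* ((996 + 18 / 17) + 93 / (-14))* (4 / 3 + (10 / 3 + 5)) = 9114468 / 119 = 76592.17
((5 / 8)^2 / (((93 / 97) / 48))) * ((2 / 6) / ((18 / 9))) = 2425 / 744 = 3.26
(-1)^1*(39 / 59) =-0.66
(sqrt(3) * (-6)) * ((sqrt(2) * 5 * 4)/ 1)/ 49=-120 * sqrt(6)/ 49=-6.00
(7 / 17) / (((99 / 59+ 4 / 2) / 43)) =2537 / 527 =4.81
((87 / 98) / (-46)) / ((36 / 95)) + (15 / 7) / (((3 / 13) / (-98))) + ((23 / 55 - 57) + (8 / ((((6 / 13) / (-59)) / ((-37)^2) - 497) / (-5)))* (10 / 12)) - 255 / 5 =-526652613402913003 / 517561298759120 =-1017.57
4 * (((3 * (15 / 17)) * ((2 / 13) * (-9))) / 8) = -405 / 221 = -1.83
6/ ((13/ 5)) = 30/ 13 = 2.31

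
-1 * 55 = -55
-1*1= -1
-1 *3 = -3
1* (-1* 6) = -6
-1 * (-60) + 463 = 523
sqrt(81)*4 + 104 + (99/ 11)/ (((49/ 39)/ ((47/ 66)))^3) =177434609459/ 1252726552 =141.64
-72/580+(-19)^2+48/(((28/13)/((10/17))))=6453113/17255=373.99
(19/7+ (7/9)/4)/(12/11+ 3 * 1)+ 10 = 121463/11340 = 10.71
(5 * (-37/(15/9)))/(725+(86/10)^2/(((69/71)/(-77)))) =191475/8857858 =0.02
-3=-3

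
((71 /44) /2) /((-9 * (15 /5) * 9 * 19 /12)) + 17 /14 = 143648 /118503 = 1.21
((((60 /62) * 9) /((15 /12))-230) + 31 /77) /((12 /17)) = -3011363 /9548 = -315.39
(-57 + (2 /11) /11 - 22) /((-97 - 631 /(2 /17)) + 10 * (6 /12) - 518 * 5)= 19114 /1947011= 0.01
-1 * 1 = -1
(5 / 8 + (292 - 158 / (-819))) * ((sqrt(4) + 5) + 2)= 1918543 / 728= 2635.36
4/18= 2/9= 0.22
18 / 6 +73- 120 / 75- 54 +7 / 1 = 137 / 5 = 27.40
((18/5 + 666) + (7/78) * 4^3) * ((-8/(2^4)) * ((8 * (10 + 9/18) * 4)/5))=-7374752/325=-22691.54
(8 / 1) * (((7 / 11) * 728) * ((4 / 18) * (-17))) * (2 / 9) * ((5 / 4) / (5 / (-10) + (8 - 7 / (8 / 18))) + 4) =-352072448 / 29403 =-11974.03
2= 2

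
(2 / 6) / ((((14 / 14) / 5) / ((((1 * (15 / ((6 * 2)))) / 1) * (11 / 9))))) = 275 / 108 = 2.55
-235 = -235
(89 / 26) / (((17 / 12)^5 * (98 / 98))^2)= 2755322707968 / 26207920705837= 0.11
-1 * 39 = -39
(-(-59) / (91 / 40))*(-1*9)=-21240 / 91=-233.41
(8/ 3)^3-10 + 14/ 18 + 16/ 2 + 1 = 506/ 27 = 18.74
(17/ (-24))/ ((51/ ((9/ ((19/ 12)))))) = -3/ 38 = -0.08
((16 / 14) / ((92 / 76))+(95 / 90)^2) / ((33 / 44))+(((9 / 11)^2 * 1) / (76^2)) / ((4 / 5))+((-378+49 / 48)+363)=-11.23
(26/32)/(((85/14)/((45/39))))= 21/136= 0.15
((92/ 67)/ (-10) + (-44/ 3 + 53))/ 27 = 38387/ 27135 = 1.41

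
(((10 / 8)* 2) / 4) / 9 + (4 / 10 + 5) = 1969 / 360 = 5.47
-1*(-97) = 97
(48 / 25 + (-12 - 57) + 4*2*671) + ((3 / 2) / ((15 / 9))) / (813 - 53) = 40287001 / 7600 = 5300.92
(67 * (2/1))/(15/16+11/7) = 15008/281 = 53.41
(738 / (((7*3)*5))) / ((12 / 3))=123 / 70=1.76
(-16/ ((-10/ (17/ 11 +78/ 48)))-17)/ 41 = -16/ 55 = -0.29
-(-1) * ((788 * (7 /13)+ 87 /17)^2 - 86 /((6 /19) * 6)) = 162078526265 /879138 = 184360.73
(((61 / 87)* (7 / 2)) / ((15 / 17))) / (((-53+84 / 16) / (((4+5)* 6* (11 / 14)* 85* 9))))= -10471626 / 5539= -1890.53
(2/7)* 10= 20/7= 2.86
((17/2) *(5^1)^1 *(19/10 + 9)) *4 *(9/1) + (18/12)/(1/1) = 33357/2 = 16678.50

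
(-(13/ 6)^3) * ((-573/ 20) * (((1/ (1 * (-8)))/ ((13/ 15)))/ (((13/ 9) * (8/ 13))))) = -47.28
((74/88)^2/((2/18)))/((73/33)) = 36963/12848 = 2.88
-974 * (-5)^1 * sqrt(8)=9740 * sqrt(2)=13774.44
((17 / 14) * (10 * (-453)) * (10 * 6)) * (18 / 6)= -6930900 / 7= -990128.57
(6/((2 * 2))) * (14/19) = 21/19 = 1.11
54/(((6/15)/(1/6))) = 45/2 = 22.50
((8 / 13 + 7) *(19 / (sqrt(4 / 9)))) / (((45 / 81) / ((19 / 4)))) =964953 / 520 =1855.68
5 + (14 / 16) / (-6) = 233 / 48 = 4.85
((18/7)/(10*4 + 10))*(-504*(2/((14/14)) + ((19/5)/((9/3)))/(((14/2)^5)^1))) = -108913464/2100875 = -51.84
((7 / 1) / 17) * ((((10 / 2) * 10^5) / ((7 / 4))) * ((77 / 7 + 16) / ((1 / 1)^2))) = 3176470.59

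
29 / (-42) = -29 / 42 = -0.69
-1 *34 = -34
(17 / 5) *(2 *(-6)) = -204 / 5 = -40.80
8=8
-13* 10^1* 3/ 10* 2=-78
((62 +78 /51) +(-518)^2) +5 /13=59313729 /221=268387.91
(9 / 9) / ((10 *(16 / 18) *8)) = 9 / 640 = 0.01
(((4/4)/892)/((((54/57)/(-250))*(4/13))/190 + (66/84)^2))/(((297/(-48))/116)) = -266750120000/7835228787969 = -0.03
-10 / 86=-5 / 43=-0.12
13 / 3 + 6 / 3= 19 / 3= 6.33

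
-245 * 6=-1470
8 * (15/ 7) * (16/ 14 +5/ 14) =180/ 7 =25.71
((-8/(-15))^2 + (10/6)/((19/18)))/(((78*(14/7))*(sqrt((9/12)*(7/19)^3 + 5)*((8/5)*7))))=569*sqrt(2625971)/1940454360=0.00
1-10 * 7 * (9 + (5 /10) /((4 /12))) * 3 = -2204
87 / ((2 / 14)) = 609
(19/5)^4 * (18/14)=1172889/4375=268.09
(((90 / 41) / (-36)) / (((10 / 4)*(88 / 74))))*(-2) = 37 / 902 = 0.04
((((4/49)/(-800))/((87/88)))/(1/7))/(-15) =11/228375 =0.00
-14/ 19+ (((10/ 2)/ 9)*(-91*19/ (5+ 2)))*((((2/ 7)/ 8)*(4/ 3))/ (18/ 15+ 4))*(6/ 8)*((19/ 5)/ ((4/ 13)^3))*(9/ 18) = -76249283/ 1225728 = -62.21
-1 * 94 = -94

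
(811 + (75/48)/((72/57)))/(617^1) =311899/236928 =1.32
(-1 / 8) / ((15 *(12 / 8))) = -1 / 180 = -0.01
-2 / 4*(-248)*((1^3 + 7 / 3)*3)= 1240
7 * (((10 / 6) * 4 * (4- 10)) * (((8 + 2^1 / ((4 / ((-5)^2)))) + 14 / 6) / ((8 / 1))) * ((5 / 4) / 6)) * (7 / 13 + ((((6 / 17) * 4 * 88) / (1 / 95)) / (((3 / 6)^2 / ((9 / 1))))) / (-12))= 187600562975 / 31824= 5894939.76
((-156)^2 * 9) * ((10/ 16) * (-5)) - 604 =-685054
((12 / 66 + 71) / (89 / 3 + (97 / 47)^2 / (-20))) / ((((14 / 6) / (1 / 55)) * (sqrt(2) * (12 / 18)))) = 46700469 * sqrt(2) / 3306512671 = 0.02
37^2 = 1369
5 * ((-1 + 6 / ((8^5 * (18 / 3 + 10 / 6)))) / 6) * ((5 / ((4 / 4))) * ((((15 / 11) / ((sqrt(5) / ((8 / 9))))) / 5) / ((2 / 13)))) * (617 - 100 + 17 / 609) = -1518.09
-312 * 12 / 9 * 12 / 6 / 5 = -166.40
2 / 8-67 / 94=-87 / 188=-0.46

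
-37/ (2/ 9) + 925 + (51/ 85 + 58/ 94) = 357067/ 470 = 759.72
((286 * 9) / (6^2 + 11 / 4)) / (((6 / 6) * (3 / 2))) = 6864 / 155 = 44.28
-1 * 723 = -723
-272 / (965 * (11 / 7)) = -1904 / 10615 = -0.18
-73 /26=-2.81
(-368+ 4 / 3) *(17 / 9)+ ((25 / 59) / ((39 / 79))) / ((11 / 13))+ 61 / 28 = -338249797 / 490644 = -689.40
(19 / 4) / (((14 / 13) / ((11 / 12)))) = 2717 / 672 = 4.04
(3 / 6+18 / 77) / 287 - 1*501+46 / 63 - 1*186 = -272984773 / 397782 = -686.27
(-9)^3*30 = -21870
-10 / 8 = -5 / 4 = -1.25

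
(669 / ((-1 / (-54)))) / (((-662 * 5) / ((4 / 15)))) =-24084 / 8275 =-2.91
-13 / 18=-0.72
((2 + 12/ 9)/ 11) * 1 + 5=175/ 33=5.30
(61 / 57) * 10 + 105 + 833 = 54076 / 57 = 948.70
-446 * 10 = -4460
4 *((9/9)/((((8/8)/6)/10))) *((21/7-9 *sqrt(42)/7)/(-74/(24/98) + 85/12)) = -8640/3541 + 25920 *sqrt(42)/24787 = 4.34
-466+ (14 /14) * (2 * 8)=-450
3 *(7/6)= 7/2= 3.50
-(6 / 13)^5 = -7776 / 371293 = -0.02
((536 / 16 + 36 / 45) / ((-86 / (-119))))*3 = 122451 / 860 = 142.38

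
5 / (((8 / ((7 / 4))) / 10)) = 175 / 16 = 10.94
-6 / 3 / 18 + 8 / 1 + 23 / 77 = 5674 / 693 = 8.19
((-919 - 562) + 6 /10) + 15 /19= -140563 /95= -1479.61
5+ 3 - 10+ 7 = 5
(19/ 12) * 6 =19/ 2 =9.50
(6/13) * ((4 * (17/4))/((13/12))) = 1224/169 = 7.24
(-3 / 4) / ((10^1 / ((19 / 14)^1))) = -57 / 560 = -0.10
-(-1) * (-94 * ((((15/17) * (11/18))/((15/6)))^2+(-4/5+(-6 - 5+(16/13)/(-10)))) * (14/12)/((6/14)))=924843346/304317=3039.08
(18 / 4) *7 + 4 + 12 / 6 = 37.50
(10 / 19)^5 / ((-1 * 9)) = -100000 / 22284891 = -0.00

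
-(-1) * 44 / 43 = 44 / 43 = 1.02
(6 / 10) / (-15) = -1 / 25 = -0.04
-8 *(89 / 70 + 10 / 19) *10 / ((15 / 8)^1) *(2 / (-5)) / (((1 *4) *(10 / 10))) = 25504 / 3325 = 7.67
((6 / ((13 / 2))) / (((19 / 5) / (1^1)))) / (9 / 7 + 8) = 84 / 3211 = 0.03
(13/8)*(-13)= -169/8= -21.12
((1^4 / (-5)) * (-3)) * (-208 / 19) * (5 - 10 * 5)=5616 / 19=295.58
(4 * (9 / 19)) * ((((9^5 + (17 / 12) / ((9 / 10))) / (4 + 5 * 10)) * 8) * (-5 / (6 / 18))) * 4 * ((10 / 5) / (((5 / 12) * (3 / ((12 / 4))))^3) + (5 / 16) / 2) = -354641095627 / 12825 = -27652327.14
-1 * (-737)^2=-543169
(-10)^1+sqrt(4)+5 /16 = -123 /16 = -7.69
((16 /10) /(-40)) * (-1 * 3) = 3 /25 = 0.12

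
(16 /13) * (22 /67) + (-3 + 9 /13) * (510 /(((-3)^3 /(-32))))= -280288 /201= -1394.47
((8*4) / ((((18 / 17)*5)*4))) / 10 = 34 / 225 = 0.15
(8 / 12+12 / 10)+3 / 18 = 61 / 30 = 2.03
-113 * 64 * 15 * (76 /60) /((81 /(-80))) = 10992640 /81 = 135711.60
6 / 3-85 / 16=-53 / 16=-3.31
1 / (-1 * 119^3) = -1 / 1685159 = -0.00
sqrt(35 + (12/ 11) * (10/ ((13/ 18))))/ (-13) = -sqrt(1024595)/ 1859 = -0.54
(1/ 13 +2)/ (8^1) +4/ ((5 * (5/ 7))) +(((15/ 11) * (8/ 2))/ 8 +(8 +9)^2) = 8324357/ 28600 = 291.06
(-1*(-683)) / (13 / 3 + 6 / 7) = 14343 / 109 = 131.59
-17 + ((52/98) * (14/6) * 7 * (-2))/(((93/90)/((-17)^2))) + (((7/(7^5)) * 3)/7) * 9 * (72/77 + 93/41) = -4864.74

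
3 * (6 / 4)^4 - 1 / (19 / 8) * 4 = 4105 / 304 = 13.50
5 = 5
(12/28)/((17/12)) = 36/119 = 0.30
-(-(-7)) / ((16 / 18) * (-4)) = 63 / 32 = 1.97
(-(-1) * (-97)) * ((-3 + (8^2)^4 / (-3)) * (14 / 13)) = 22783471550 / 39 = 584191578.21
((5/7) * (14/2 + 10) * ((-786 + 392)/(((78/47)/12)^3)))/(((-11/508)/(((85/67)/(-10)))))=-120110602734880/11334323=-10597068.99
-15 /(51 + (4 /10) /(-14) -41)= -1.50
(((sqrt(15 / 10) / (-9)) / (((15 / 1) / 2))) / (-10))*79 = 79*sqrt(6) / 1350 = 0.14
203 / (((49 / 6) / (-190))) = -33060 / 7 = -4722.86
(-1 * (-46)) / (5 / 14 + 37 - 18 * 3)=-644 / 233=-2.76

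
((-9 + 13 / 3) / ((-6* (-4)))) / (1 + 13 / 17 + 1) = -119 / 1692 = -0.07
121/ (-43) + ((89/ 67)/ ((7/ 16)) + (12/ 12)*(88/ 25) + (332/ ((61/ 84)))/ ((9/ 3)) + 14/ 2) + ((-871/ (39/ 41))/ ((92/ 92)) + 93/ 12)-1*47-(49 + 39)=-324688518953/ 369056100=-879.78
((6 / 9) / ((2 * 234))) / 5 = 1 / 3510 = 0.00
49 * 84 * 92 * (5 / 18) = 315560 / 3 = 105186.67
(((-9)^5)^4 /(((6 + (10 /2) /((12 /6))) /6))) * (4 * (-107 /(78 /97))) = -1009475278396414912204632 /221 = -4567761440707759783731.37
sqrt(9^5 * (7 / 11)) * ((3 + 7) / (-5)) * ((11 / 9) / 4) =-27 * sqrt(77) / 2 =-118.46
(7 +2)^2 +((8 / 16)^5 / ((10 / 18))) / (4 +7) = 142569 / 1760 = 81.01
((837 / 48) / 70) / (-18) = -31 / 2240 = -0.01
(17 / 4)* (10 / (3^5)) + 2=1057 / 486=2.17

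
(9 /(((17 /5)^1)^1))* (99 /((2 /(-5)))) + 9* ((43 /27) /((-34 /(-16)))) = -66137 /102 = -648.40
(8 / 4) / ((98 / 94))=94 / 49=1.92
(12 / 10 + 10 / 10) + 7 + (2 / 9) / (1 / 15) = 188 / 15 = 12.53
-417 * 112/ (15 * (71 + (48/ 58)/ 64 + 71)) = -3611776/ 164735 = -21.92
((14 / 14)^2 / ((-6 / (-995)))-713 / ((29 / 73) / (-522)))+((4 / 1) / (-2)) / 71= 399182365 / 426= 937047.81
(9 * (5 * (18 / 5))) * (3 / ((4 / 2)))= 243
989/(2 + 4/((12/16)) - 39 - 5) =-2967/110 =-26.97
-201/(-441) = 67/147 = 0.46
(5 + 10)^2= 225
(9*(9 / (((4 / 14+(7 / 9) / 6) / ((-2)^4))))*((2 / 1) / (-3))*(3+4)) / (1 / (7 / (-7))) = 2286144 / 157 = 14561.43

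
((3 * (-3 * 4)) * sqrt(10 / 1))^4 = 167961600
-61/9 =-6.78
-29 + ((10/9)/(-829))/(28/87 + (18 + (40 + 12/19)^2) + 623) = -5192322610859/179045603661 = -29.00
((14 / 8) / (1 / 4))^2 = 49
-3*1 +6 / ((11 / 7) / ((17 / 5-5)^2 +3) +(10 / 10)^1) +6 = 1597 / 208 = 7.68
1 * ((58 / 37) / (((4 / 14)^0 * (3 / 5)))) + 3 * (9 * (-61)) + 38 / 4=-1634.89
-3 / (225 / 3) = -1 / 25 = -0.04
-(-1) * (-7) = -7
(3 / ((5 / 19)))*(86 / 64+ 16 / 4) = 9747 / 160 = 60.92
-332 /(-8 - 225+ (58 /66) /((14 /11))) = 13944 /9757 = 1.43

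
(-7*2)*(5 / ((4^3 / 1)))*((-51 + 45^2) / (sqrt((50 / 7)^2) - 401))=80605 / 14704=5.48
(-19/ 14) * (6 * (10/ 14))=-285/ 49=-5.82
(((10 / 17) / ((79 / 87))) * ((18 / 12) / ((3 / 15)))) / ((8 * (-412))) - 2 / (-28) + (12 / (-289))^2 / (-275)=2928312841103 / 41863999223200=0.07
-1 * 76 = -76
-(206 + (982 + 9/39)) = -15447/13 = -1188.23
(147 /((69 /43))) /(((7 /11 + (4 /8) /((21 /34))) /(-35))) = -17035095 /7682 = -2217.53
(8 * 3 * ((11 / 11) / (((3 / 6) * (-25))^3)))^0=1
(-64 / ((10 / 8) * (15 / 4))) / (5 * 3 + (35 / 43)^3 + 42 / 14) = -81415168 / 110550075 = -0.74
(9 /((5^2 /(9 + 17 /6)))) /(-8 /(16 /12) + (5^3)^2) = 213 /780950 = 0.00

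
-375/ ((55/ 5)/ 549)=-205875/ 11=-18715.91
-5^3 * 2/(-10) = 25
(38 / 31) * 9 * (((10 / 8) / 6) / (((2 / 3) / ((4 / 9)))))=95 / 62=1.53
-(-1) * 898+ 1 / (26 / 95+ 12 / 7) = 1187821 / 1322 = 898.50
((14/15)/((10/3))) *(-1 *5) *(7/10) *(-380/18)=931/45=20.69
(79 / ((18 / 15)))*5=1975 / 6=329.17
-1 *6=-6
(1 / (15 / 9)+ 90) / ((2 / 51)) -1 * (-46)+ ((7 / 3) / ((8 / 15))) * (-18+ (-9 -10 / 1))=87777 / 40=2194.42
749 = 749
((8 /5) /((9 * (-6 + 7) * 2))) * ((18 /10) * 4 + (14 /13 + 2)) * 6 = 5344 /975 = 5.48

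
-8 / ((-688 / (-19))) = -0.22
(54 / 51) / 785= 18 / 13345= 0.00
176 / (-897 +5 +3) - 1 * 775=-689151 / 889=-775.20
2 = 2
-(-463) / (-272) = -463 / 272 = -1.70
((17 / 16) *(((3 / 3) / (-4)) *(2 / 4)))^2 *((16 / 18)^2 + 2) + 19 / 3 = 4235153 / 663552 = 6.38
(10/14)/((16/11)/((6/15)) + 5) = 11/133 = 0.08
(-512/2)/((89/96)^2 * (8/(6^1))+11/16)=-1769472/12673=-139.63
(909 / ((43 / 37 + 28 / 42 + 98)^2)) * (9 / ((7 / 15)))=1511971515 / 859519927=1.76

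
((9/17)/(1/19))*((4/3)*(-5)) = -1140/17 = -67.06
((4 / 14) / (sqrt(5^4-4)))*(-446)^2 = 2280.64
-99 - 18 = -117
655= 655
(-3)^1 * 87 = -261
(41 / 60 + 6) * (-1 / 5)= -1.34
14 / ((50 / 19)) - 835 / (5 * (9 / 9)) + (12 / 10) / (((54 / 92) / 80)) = 422 / 225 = 1.88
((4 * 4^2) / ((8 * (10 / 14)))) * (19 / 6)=35.47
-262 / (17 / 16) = -4192 / 17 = -246.59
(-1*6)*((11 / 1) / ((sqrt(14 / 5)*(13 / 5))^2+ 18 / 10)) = -8250 / 2591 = -3.18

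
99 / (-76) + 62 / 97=-0.66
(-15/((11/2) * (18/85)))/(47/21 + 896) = -2975/207493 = -0.01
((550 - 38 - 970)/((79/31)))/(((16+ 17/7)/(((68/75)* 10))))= -88.42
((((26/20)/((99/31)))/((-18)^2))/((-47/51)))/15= -0.00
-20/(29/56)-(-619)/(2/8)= 70684/29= 2437.38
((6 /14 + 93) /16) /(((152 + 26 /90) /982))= 7225065 /191884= 37.65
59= 59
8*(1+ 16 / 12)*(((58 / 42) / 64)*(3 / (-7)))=-29 / 168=-0.17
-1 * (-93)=93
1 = 1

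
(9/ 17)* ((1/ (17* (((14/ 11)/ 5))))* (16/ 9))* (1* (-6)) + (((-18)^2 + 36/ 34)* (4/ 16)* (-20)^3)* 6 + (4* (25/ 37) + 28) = -291969535552/ 74851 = -3900676.48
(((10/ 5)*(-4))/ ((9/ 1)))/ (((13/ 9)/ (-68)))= 544/ 13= 41.85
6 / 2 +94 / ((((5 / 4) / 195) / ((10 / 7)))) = 146661 / 7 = 20951.57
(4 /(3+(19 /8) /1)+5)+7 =548 /43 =12.74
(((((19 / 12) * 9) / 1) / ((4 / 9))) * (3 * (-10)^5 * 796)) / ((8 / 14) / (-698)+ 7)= -18704890575000 / 17099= -1093917221.77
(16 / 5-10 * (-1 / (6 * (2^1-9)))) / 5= 311 / 525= 0.59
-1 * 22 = -22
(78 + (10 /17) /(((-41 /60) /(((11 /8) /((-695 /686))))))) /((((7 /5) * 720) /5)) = 798965 /2034543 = 0.39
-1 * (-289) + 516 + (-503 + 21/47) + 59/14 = 201783/658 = 306.66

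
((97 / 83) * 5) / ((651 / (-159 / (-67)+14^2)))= 1.78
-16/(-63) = 16/63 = 0.25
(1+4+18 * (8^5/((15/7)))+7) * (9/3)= 4128948/5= 825789.60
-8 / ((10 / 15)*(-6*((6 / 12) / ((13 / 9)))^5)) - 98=17975950 / 59049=304.42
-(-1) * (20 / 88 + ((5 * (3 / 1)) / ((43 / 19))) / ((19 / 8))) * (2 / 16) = 2855 / 7568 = 0.38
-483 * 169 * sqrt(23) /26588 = -3549 * sqrt(23) /1156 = -14.72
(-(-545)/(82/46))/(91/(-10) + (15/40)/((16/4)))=-2005600/59081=-33.95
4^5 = 1024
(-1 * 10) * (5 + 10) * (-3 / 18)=25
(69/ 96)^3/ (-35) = -12167/ 1146880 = -0.01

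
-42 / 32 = -21 / 16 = -1.31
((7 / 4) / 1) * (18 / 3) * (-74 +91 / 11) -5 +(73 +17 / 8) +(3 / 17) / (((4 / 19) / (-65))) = -674.50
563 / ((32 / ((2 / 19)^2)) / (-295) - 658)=-166085 / 196998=-0.84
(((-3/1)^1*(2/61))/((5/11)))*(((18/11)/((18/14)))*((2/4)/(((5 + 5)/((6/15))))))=-42/7625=-0.01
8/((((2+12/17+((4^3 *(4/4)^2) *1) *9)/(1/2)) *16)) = 17/39352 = 0.00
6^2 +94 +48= 178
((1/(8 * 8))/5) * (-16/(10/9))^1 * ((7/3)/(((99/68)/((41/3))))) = -4879/4950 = -0.99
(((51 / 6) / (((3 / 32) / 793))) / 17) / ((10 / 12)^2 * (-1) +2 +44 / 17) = 2588352 / 2383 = 1086.17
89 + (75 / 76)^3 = 39490739 / 438976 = 89.96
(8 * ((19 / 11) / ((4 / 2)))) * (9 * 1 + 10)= 1444 / 11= 131.27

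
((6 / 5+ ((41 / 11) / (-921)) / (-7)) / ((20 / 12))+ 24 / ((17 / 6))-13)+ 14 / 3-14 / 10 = -16347733 / 30139725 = -0.54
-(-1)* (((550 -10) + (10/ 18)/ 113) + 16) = 565457/ 1017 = 556.00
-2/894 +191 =85376/447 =191.00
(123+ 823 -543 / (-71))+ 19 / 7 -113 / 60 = 28462559 / 29820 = 954.48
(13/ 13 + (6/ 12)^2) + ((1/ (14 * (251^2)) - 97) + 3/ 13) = -2190481743/ 22932364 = -95.52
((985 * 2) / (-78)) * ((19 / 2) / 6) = -39.99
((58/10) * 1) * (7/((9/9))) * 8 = 1624/5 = 324.80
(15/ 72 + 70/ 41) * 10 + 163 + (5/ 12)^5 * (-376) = 226275757/ 1275264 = 177.43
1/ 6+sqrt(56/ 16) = 1/ 6+sqrt(14)/ 2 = 2.04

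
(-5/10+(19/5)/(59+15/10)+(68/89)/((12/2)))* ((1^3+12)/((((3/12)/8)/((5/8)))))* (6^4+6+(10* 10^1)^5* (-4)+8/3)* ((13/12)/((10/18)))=1015044386892634501/161535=6283742760965.95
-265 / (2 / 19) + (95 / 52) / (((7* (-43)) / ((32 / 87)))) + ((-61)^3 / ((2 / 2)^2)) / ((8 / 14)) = -544327724887 / 1361724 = -399734.25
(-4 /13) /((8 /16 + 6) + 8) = -8 /377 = -0.02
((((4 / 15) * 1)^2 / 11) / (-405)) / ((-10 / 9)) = 8 / 556875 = 0.00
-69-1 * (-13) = -56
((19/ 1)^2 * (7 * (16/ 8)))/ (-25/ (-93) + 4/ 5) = 335730/ 71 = 4728.59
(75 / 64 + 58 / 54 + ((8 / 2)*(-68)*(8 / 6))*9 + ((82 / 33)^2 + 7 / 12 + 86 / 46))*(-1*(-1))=-15644364281 / 4809024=-3253.13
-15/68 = -0.22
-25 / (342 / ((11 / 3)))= -275 / 1026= -0.27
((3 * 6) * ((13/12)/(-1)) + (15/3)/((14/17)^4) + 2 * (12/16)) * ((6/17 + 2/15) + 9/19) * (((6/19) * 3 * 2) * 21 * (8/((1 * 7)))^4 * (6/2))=-35218847222784/25270416955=-1393.68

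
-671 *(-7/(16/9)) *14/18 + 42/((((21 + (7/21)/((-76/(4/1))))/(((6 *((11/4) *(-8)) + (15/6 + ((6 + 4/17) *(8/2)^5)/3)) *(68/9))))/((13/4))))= 110732279/1104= 100300.98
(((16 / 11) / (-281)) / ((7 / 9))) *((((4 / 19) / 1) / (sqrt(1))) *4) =-2304 / 411103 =-0.01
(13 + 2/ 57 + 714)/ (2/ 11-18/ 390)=29630315/ 5529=5359.07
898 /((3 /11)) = 9878 /3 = 3292.67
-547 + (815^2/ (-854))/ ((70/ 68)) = -3893348/ 2989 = -1302.56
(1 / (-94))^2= 1 / 8836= 0.00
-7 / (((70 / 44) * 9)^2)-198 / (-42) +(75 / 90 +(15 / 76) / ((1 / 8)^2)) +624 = 345891433 / 538650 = 642.15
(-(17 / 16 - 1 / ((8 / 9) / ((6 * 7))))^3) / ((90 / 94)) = 18968420693 / 184320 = 102910.27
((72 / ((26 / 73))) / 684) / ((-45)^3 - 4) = -73 / 22508863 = -0.00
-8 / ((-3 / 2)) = 5.33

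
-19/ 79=-0.24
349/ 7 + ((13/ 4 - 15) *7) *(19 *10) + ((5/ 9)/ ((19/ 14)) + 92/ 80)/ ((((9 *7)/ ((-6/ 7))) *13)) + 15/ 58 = -1476214182127/ 94766490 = -15577.39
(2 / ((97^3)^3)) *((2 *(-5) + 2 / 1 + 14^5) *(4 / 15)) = 1434176 / 3801155293272826085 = 0.00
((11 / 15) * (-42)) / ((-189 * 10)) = 11 / 675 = 0.02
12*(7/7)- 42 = -30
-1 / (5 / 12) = -12 / 5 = -2.40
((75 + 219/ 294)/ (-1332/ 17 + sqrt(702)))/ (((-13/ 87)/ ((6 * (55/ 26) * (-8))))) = -13748606520/ 18536063-526410610 * sqrt(78)/ 18536063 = -992.54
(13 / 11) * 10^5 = 1300000 / 11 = 118181.82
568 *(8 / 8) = 568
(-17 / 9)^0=1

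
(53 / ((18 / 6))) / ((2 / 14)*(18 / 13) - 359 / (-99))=159159 / 34451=4.62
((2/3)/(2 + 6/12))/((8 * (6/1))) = 1/180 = 0.01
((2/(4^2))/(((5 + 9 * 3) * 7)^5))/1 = 1/4511594708992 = 0.00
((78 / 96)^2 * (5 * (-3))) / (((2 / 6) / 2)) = -59.41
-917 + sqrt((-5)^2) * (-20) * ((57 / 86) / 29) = -1146349 / 1247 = -919.29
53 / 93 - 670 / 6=-3444 / 31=-111.10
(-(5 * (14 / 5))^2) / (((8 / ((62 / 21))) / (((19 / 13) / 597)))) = -4123 / 23283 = -0.18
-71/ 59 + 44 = 2525/ 59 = 42.80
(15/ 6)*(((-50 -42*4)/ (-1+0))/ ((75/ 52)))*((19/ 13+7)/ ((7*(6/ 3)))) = 4796/ 21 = 228.38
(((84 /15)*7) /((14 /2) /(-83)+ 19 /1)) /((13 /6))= 0.96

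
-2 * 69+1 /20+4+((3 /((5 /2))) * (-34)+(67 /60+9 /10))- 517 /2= -12937 /30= -431.23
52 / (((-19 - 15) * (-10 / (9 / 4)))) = 117 / 340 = 0.34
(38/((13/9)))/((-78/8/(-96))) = 43776/169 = 259.03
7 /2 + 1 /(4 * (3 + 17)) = 281 /80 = 3.51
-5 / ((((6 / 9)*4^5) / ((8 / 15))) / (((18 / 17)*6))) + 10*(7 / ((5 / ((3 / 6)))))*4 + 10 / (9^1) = 284813 / 9792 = 29.09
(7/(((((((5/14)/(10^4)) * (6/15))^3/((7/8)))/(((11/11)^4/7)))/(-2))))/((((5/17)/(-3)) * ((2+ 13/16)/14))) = 91430080000000000/3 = 30476693333333333.33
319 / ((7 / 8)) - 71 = 2055 / 7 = 293.57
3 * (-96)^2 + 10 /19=525322 /19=27648.53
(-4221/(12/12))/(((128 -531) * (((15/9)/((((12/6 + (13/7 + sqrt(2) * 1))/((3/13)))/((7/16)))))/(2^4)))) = 154368 * sqrt(2)/155 + 4167936/1085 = 5249.86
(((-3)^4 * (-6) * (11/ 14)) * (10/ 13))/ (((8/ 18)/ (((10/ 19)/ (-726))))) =18225/ 38038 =0.48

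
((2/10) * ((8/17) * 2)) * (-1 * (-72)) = 1152/85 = 13.55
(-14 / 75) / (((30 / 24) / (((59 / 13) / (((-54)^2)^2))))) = -413 / 5181549750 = -0.00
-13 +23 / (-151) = -1986 / 151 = -13.15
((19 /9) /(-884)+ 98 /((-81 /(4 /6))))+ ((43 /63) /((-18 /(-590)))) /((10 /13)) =42516367 /1503684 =28.27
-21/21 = -1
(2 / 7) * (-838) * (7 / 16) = -419 / 4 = -104.75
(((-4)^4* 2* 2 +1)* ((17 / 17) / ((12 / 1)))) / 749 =1025 / 8988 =0.11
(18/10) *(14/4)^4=21609/80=270.11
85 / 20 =17 / 4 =4.25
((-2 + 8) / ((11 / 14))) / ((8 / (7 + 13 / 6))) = 35 / 4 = 8.75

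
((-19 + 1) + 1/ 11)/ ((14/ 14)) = -197/ 11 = -17.91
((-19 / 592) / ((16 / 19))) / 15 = -361 / 142080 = -0.00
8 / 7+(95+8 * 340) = 19713 / 7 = 2816.14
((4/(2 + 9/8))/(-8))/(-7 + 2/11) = 44/1875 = 0.02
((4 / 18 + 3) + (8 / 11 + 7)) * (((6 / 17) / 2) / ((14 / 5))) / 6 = 1355 / 11781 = 0.12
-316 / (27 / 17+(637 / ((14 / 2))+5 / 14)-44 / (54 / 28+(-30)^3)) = -28426593384 / 8361287341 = -3.40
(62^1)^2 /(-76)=-961 /19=-50.58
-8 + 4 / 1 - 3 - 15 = -22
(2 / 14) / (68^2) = 1 / 32368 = 0.00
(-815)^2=664225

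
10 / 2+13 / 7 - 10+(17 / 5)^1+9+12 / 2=534 / 35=15.26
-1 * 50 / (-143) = 50 / 143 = 0.35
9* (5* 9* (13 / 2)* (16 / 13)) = 3240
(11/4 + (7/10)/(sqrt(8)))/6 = 7 * sqrt(2)/240 + 11/24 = 0.50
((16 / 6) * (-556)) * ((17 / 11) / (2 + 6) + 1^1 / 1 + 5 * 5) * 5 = -194178.79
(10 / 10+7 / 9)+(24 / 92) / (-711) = 29066 / 16353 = 1.78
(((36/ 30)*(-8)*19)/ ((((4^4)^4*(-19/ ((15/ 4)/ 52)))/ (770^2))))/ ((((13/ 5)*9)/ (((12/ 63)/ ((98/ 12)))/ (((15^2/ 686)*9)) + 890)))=0.00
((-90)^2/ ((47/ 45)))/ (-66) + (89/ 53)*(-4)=-3403802/ 27401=-124.22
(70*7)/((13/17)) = 8330/13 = 640.77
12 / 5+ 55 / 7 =359 / 35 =10.26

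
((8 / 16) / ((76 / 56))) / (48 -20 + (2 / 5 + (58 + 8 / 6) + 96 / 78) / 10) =6825 / 631636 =0.01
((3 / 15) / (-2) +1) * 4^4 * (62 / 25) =71424 / 125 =571.39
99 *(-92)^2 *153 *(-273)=-34999748784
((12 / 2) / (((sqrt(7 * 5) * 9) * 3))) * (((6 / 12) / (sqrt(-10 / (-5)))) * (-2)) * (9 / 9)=-sqrt(70) / 315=-0.03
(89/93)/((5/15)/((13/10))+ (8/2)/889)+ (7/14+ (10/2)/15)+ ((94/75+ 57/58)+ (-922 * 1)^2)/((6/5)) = 518493459684131/731911860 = 708409.70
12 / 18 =2 / 3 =0.67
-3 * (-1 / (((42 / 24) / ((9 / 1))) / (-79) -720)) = -8532 / 2047687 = -0.00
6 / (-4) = -3 / 2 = -1.50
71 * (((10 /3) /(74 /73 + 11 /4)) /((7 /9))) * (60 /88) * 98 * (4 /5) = 7463520 /1727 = 4321.67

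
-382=-382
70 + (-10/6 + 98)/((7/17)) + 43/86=12787/42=304.45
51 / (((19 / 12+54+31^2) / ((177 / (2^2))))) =27081 / 12199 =2.22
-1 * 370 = -370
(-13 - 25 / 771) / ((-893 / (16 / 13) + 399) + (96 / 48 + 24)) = 160768 / 3707739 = 0.04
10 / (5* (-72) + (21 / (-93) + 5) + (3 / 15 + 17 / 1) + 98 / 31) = -775 / 25952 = -0.03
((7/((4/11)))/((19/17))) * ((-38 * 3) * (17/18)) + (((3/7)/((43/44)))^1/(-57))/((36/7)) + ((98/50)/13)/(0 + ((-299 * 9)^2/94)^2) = -103282768839435476181623/55695511896616718100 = -1854.42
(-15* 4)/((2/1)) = -30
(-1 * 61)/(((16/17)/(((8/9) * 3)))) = -1037/6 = -172.83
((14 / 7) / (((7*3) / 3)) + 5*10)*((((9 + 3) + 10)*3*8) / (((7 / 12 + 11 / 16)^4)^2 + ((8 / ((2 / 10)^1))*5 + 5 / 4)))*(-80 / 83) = -418983067473810554880 / 3406279537119329381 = -123.00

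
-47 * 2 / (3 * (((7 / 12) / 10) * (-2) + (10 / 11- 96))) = 0.33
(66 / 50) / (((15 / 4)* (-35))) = -44 / 4375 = -0.01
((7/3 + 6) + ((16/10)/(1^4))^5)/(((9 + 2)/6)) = 32078/3125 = 10.26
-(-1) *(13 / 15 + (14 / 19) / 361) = 89377 / 102885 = 0.87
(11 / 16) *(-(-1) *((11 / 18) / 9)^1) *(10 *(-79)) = -47795 / 1296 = -36.88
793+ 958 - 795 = 956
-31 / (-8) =31 / 8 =3.88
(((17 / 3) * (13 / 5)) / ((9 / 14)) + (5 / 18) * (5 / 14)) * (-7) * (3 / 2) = -87007 / 360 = -241.69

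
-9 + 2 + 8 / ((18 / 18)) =1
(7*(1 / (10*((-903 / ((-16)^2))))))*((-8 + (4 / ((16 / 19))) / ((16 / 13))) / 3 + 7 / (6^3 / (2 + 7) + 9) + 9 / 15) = 11998 / 106425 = 0.11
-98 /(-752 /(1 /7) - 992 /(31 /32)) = 49 /3144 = 0.02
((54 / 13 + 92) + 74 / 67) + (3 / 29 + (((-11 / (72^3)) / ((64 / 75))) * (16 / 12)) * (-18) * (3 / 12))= 3263702056369 / 33521319936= 97.36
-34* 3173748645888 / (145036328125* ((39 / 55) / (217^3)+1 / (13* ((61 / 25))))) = -369933082835240183390208 / 15675315820172734375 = -23599.72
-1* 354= -354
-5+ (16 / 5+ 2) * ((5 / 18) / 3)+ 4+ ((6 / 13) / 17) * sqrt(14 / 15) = -14 / 27+ 2 * sqrt(210) / 1105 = -0.49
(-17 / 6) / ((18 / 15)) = -85 / 36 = -2.36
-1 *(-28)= 28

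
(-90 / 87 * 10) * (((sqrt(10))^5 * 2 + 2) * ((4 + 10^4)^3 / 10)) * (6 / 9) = -4004801920256000 * sqrt(10) / 29 - 40048019202560 / 29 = -438080816035432.28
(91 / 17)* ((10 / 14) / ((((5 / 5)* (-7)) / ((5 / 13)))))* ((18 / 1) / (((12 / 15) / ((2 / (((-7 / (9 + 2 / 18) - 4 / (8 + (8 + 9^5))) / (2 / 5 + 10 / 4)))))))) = 35.68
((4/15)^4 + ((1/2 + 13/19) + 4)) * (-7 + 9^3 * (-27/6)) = -2625490339/153900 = -17059.72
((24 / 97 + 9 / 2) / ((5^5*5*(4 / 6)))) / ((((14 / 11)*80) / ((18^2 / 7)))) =2461833 / 11882500000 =0.00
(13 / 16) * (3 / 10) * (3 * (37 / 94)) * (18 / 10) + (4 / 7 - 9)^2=263680289 / 3684800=71.56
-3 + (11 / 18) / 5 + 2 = -79 / 90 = -0.88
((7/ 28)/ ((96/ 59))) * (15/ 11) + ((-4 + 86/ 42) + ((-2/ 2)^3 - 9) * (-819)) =242110387/ 29568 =8188.26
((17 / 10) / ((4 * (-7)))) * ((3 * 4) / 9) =-17 / 210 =-0.08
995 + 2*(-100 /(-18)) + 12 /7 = 63493 /63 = 1007.83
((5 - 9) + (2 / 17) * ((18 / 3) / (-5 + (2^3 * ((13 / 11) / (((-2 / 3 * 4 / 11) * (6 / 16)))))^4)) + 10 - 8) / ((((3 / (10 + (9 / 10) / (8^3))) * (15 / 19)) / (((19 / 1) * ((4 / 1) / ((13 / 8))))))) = -2828084642234153 / 7159534081200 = -395.01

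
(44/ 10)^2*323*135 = 4220964/ 5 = 844192.80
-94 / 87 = -1.08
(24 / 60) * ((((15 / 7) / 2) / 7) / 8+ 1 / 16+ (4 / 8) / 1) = 57 / 245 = 0.23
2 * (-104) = -208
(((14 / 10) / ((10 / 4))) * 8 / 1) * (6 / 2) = 336 / 25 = 13.44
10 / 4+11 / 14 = 3.29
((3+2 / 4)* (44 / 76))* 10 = 385 / 19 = 20.26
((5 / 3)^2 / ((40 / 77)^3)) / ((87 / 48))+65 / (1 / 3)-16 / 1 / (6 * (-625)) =1074988897 / 5220000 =205.94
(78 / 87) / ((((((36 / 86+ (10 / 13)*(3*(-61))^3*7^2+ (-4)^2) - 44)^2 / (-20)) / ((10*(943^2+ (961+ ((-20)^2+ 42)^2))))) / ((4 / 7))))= -62998231974600 / 30221340814849754561741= -0.00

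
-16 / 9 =-1.78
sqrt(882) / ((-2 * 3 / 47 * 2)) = -329 * sqrt(2) / 4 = -116.32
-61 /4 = -15.25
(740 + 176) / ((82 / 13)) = 5954 / 41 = 145.22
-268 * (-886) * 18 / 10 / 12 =178086 / 5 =35617.20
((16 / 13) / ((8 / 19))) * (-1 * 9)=-342 / 13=-26.31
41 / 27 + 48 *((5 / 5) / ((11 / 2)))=3043 / 297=10.25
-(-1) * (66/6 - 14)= -3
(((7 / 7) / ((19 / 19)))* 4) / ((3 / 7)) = 28 / 3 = 9.33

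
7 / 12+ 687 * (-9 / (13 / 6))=-445085 / 156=-2853.11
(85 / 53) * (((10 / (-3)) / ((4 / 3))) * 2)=-425 / 53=-8.02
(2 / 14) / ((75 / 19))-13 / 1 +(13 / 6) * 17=25063 / 1050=23.87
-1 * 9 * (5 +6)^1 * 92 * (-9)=81972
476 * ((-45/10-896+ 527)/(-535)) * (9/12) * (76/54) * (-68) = -12761084/535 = -23852.49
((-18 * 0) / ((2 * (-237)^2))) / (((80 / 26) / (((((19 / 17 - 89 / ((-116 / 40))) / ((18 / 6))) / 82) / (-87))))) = 0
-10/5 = -2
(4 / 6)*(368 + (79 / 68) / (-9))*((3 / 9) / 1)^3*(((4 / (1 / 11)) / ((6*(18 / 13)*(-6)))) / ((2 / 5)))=-160972955 / 8030664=-20.04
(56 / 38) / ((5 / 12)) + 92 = 9076 / 95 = 95.54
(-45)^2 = 2025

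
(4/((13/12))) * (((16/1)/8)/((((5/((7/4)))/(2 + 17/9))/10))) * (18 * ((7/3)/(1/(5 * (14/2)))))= 1920800/13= 147753.85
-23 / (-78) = 0.29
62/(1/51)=3162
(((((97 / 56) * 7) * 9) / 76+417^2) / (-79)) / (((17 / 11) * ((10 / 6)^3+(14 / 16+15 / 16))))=-2854585395 / 12911602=-221.09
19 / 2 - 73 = -127 / 2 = -63.50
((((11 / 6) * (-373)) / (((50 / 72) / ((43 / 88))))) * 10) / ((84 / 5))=-16039 / 56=-286.41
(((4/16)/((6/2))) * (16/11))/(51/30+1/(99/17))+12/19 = 24516/35207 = 0.70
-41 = -41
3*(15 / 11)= 45 / 11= 4.09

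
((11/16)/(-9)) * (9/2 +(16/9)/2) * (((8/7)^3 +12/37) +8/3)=-45536359/24671304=-1.85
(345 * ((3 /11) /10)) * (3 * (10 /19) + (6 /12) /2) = 28773 /1672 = 17.21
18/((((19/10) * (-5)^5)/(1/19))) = -36/225625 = -0.00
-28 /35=-4 /5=-0.80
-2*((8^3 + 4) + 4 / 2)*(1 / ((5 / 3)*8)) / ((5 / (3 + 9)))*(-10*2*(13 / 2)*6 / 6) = 121212 / 5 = 24242.40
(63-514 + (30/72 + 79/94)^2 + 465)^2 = 24562183800625/101185065216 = 242.75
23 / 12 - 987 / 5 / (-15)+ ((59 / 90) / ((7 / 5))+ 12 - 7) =129433 / 6300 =20.54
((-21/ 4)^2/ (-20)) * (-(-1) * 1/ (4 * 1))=-441/ 1280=-0.34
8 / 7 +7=8.14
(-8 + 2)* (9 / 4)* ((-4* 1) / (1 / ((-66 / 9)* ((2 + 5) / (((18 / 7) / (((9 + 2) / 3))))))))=-11858 / 3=-3952.67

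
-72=-72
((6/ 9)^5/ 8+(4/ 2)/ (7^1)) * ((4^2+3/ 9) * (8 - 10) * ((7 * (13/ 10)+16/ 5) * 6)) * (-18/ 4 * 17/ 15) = 2507806/ 675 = 3715.27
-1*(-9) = 9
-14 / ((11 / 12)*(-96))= 7 / 44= 0.16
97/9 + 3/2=221/18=12.28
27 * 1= 27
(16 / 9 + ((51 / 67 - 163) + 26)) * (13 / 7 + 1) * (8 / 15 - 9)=41188640 / 12663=3252.68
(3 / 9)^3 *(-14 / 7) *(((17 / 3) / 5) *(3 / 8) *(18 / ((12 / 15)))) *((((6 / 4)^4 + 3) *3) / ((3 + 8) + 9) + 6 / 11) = -35003 / 28160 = -1.24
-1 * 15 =-15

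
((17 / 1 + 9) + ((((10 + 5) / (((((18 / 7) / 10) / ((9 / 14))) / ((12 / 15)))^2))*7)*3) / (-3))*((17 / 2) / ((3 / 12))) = -13396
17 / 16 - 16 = -239 / 16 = -14.94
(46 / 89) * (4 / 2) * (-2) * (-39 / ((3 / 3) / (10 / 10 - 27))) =-186576 / 89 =-2096.36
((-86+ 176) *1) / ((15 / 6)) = 36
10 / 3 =3.33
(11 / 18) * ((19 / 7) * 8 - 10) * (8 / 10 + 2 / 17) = 11726 / 1785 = 6.57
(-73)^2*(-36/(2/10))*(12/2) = -5755320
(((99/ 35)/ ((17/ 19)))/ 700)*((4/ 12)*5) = 627/ 83300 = 0.01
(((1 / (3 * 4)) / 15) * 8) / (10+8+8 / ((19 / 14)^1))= 19 / 10215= 0.00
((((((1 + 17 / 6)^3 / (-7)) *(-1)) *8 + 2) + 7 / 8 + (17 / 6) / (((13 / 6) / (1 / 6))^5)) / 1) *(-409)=-15441463874827 / 561395016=-27505.52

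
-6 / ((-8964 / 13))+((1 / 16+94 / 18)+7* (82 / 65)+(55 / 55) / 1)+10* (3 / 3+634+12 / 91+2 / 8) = 11545110127 / 1812720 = 6368.94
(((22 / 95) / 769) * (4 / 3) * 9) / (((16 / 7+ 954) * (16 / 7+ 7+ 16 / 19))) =2156 / 5778277535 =0.00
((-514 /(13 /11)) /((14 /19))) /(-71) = 53713 /6461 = 8.31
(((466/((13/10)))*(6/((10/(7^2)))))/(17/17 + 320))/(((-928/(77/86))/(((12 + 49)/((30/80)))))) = -53625649/10407462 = -5.15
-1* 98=-98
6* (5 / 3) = 10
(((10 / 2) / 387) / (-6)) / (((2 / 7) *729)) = -35 / 3385476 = -0.00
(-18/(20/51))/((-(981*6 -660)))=153/17420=0.01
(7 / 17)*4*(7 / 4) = 49 / 17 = 2.88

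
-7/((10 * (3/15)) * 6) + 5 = 53/12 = 4.42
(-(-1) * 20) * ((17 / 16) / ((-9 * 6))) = -85 / 216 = -0.39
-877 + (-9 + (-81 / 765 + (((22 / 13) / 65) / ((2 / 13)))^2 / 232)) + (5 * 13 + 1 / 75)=-41046574573 / 49990200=-821.09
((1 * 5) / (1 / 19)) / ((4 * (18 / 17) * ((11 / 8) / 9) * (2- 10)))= -1615 / 88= -18.35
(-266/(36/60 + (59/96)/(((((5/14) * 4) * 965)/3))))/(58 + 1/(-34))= -2792787200/366000903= -7.63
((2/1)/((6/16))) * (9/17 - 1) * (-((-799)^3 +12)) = -65290545536/51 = -1280206775.22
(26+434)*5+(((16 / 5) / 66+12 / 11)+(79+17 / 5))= 393284 / 165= 2383.54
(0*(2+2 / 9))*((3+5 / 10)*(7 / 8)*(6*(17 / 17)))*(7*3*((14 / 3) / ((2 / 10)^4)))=0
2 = 2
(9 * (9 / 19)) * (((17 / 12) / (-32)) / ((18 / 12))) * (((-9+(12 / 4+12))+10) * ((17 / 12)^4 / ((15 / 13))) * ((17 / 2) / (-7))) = 313788397 / 36771840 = 8.53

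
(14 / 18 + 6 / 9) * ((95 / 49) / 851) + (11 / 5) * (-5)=-4126966 / 375291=-11.00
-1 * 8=-8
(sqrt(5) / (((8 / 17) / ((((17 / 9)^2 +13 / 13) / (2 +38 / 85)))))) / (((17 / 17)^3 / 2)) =267325 * sqrt(5) / 33696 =17.74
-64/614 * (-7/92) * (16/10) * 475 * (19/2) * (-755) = -43232.06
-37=-37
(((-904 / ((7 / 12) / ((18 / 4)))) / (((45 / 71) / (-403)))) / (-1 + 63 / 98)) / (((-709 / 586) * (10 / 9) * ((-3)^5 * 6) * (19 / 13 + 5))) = -49262086484 / 50250375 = -980.33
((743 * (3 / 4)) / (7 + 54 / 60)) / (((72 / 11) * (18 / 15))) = 204325 / 22752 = 8.98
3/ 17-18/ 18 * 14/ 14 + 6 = 88/ 17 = 5.18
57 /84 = 19 /28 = 0.68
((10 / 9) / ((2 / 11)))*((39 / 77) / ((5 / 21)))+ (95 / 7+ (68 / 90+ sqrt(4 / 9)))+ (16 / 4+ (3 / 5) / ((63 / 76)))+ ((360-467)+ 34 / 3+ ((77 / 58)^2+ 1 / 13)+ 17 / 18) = -276270881 / 4591860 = -60.17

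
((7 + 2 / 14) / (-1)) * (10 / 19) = -500 / 133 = -3.76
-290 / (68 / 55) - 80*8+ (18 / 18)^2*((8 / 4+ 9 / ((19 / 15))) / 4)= -1126989 / 1292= -872.28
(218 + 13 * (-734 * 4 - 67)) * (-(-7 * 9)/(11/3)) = -7337169/11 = -667015.36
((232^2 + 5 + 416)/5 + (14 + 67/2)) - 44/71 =1547215/142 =10895.88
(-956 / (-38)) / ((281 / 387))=184986 / 5339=34.65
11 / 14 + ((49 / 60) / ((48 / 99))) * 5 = 4125 / 448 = 9.21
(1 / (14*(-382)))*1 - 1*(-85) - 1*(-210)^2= -235392221 / 5348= -44015.00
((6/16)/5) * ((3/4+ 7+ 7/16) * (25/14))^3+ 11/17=359278572437/1528561664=235.04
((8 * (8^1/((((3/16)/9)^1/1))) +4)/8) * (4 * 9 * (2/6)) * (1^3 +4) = 23070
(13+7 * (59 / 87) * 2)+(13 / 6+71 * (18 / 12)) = 131.16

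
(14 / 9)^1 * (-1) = -14 / 9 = -1.56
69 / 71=0.97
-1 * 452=-452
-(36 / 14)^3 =-5832 / 343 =-17.00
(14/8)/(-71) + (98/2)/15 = 3.24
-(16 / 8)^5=-32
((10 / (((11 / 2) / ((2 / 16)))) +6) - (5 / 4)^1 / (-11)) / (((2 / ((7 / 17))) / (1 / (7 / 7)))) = 1953 / 1496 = 1.31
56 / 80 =7 / 10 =0.70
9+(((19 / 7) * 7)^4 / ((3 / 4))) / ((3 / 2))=1042649 / 9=115849.89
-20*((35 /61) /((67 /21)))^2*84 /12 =-75631500 /16703569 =-4.53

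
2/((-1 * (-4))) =1/2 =0.50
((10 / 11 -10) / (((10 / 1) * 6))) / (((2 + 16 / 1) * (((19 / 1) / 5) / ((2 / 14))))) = -25 / 79002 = -0.00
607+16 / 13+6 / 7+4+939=141240 / 91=1552.09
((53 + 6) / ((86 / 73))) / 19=4307 / 1634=2.64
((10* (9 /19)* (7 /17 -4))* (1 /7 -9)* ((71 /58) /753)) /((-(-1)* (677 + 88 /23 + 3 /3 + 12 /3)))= 15440015 /43267606151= 0.00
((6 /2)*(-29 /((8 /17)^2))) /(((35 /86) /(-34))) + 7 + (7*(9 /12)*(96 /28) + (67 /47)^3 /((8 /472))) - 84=1914725152259 /58140880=32932.51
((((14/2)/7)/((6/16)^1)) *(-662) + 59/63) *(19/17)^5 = -275235736543/89450991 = -3076.94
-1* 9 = -9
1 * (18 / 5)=18 / 5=3.60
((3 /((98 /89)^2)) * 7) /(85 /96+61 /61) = 570312 /62083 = 9.19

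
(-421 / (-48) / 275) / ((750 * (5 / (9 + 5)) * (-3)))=-2947 / 74250000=-0.00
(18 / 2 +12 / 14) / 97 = 69 / 679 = 0.10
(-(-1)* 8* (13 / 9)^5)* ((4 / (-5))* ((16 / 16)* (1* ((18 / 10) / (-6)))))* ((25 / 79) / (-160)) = -371293 / 15549570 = -0.02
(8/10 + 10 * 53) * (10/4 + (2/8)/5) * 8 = 270708/25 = 10828.32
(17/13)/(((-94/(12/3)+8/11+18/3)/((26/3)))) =-748/1107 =-0.68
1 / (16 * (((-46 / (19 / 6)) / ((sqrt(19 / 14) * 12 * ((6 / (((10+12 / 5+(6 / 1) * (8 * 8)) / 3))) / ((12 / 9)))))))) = -2565 * sqrt(266) / 20422528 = -0.00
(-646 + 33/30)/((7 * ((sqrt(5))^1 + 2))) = 6449/35 - 6449 * sqrt(5)/70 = -21.75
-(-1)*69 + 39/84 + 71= 3933/28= 140.46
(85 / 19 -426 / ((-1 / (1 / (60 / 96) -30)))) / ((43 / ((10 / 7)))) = -2297846 / 5719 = -401.79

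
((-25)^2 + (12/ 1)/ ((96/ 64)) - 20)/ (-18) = -34.06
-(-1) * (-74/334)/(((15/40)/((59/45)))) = -17464/22545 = -0.77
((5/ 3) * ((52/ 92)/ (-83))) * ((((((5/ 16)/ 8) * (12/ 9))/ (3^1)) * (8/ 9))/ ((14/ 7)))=-325/ 3711096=-0.00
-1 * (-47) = 47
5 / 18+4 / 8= 7 / 9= 0.78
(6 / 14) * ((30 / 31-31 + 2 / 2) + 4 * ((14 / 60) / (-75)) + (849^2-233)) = 25128796066 / 81375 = 308802.41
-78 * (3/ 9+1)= -104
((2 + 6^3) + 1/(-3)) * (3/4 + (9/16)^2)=59423/256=232.12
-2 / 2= -1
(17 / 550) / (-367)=-17 / 201850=-0.00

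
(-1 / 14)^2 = 1 / 196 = 0.01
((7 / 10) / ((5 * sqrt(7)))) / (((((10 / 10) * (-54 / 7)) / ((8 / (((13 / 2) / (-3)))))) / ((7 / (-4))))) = -49 * sqrt(7) / 2925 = -0.04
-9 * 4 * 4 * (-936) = 134784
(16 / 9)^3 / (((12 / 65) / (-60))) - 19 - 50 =-1381501 / 729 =-1895.06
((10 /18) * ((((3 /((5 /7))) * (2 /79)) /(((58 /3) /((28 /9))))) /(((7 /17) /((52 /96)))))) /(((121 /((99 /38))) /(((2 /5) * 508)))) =392938 /7182285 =0.05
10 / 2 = 5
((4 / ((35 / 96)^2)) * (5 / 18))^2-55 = 14.88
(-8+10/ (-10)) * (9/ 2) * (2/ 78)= -1.04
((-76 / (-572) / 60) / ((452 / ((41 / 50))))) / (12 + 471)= 0.00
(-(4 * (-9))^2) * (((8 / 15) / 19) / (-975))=1152 / 30875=0.04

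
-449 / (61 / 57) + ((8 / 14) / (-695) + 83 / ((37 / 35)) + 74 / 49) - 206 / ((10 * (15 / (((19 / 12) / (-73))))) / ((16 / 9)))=-771447674474234 / 2272429021275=-339.48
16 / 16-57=-56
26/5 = 5.20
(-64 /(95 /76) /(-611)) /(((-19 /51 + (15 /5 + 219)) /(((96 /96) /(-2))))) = -6528 /34530665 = -0.00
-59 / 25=-2.36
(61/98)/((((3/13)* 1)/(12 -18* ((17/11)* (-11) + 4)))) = 32513/49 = 663.53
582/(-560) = -291/280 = -1.04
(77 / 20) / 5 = 77 / 100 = 0.77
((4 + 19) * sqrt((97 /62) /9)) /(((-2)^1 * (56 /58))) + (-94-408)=-506.97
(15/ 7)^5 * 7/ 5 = 151875/ 2401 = 63.25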